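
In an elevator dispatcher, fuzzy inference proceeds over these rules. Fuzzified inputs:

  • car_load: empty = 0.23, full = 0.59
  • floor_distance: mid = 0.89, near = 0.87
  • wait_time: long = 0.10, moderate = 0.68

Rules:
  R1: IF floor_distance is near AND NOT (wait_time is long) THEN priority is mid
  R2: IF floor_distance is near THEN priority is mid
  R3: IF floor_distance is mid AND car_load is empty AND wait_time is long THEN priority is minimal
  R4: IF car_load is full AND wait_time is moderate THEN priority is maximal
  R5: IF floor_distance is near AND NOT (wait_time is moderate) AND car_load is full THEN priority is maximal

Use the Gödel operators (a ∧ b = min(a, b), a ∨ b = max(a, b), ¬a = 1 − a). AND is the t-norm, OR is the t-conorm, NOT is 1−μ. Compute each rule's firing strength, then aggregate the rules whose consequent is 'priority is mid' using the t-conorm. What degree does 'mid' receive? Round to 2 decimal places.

R1: near=0.87, ¬long=1−0.10=0.90; AND[min(a, b)] → w = 0.87
R2: near=0.87 → w = 0.87
R3: mid=0.89, empty=0.23, long=0.10; AND[min(a, b)] → w = 0.10
R4: full=0.59, moderate=0.68; AND[min(a, b)] → w = 0.59
R5: near=0.87, ¬moderate=1−0.68=0.32, full=0.59; AND[min(a, b)] → w = 0.32
Rules with consequent 'mid': {R1, R2} → strengths 0.87, 0.87
Aggregate via t-conorm [max(a, b)]: 0.87

0.87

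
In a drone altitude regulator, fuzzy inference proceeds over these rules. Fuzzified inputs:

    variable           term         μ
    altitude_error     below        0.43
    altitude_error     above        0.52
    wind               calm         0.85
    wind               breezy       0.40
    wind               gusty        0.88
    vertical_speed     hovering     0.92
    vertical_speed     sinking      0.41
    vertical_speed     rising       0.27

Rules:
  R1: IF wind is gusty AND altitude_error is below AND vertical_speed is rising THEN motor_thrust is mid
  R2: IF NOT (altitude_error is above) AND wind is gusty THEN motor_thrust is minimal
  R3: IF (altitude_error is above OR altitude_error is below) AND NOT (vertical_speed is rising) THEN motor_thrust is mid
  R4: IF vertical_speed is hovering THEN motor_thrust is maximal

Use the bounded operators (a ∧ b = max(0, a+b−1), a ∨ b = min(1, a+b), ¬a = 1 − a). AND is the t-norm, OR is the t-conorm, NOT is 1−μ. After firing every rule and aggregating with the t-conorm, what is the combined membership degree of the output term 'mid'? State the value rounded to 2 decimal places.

0.68

R1: gusty=0.88, below=0.43, rising=0.27; AND[max(0, a+b−1)] → w = 0.00
R2: ¬above=1−0.52=0.48, gusty=0.88; AND[max(0, a+b−1)] → w = 0.36
R3: (above=0.52 OR below=0.43) = 0.95; AND[max(0, a+b−1)] with ¬rising=1−0.27=0.73 → w = 0.68
R4: hovering=0.92 → w = 0.92
Rules with consequent 'mid': {R1, R3} → strengths 0.00, 0.68
Aggregate via t-conorm [min(1, a+b)]: 0.68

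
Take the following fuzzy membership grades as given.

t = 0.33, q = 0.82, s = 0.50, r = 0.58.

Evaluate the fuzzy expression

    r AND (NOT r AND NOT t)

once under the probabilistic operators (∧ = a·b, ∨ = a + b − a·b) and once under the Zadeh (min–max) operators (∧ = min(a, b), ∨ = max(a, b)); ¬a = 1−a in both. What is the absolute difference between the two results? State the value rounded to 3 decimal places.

0.257

Under probabilistic:
  NOT r = 1 − 0.5800 = 0.4200
  NOT t = 1 − 0.3300 = 0.6700
  NOT r AND NOT t = a·b on (0.4200, 0.6700) = 0.2814
  r AND (NOT r AND NOT t) = a·b on (0.5800, 0.2814) = 0.1632
  → value = 0.1632
Under Zadeh (min–max):
  NOT r = 1 − 0.58 = 0.42
  NOT t = 1 − 0.33 = 0.67
  NOT r AND NOT t = min(a, b) on (0.42, 0.67) = 0.42
  r AND (NOT r AND NOT t) = min(a, b) on (0.58, 0.42) = 0.42
  → value = 0.4200
|0.1632 − 0.4200| = 0.257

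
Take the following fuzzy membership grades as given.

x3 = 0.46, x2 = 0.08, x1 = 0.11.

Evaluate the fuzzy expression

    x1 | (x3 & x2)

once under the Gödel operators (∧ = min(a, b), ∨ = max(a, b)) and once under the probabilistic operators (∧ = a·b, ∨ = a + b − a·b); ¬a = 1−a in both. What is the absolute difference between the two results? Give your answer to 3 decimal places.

0.033

Under Gödel:
  x3 & x2 = min(a, b) on (0.46, 0.08) = 0.08
  x1 | (x3 & x2) = max(a, b) on (0.11, 0.08) = 0.11
  → value = 0.1100
Under probabilistic:
  x3 & x2 = a·b on (0.4600, 0.0800) = 0.0368
  x1 | (x3 & x2) = a + b − a·b on (0.1100, 0.0368) = 0.1428
  → value = 0.1428
|0.1100 − 0.1428| = 0.033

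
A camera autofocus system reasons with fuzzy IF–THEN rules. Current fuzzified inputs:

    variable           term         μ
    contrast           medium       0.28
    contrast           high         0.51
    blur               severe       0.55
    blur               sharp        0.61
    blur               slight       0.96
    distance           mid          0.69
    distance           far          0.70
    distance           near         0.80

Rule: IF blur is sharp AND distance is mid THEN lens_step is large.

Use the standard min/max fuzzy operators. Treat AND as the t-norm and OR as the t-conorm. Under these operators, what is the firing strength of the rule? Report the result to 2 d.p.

0.61

firing strength: sharp=0.61, mid=0.69; AND[min(a, b)] → w = 0.61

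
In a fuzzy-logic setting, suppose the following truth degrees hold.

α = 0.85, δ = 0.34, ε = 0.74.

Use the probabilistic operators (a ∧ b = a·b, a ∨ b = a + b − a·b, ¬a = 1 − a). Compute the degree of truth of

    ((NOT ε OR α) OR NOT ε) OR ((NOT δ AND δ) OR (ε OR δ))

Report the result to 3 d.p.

NOT ε = 1 − 0.7400 = 0.2600
NOT ε OR α = a + b − a·b on (0.2600, 0.8500) = 0.8890
NOT ε = 1 − 0.7400 = 0.2600
(NOT ε OR α) OR NOT ε = a + b − a·b on (0.8890, 0.2600) = 0.9179
NOT δ = 1 − 0.3400 = 0.6600
NOT δ AND δ = a·b on (0.6600, 0.3400) = 0.2244
ε OR δ = a + b − a·b on (0.7400, 0.3400) = 0.8284
(NOT δ AND δ) OR (ε OR δ) = a + b − a·b on (0.2244, 0.8284) = 0.8669
((NOT ε OR α) OR NOT ε) OR ((NOT δ AND δ) OR (ε OR δ)) = a + b − a·b on (0.9179, 0.8669) = 0.9891

0.989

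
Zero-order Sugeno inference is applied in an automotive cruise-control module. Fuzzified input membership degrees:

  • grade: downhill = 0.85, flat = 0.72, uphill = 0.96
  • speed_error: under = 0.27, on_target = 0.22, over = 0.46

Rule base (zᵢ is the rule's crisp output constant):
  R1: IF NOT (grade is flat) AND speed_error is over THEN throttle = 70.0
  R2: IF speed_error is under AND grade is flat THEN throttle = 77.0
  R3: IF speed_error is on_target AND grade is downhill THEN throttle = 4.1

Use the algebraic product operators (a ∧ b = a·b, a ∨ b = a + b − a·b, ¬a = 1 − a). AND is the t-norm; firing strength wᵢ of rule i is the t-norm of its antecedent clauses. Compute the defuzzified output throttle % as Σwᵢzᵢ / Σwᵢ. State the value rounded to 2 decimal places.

R1 (z=70.0): ¬flat=1−0.72=0.28, over=0.46; AND[a·b] → w = 0.1288
R2 (z=77.0): under=0.27, flat=0.72; AND[a·b] → w = 0.1944
R3 (z=4.1): on_target=0.22, downhill=0.85; AND[a·b] → w = 0.1870
Weighted average = (0.1288·70.0 + 0.1944·77.0 + 0.1870·4.1) / (0.1288 + 0.1944 + 0.1870)
  = 24.7515 / 0.5102 = 48.51

48.51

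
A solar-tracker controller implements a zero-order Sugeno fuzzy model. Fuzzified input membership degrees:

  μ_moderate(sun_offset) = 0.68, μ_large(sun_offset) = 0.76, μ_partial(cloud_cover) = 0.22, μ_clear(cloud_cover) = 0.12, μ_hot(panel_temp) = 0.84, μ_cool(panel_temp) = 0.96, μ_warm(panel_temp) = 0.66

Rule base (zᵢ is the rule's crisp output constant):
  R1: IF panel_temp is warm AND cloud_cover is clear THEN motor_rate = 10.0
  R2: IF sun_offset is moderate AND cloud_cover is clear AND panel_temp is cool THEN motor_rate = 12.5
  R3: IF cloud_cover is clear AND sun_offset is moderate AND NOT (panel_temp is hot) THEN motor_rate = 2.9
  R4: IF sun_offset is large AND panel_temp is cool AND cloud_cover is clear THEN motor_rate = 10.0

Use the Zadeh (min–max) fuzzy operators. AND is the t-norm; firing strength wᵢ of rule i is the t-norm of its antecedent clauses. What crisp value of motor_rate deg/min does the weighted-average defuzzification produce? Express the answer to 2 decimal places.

R1 (z=10.0): warm=0.66, clear=0.12; AND[min(a, b)] → w = 0.12
R2 (z=12.5): moderate=0.68, clear=0.12, cool=0.96; AND[min(a, b)] → w = 0.12
R3 (z=2.9): clear=0.12, moderate=0.68, ¬hot=1−0.84=0.16; AND[min(a, b)] → w = 0.12
R4 (z=10.0): large=0.76, cool=0.96, clear=0.12; AND[min(a, b)] → w = 0.12
Weighted average = (0.12·10.0 + 0.12·12.5 + 0.12·2.9 + 0.12·10.0) / (0.12 + 0.12 + 0.12 + 0.12)
  = 4.2480 / 0.4800 = 8.85

8.85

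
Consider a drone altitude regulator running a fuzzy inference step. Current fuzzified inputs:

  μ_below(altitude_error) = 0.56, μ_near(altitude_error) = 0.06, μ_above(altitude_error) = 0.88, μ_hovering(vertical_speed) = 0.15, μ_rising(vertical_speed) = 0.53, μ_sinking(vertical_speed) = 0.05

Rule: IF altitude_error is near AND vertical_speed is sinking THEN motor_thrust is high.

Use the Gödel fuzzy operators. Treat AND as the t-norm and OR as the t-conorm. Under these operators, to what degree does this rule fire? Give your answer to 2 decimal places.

0.05

firing strength: near=0.06, sinking=0.05; AND[min(a, b)] → w = 0.05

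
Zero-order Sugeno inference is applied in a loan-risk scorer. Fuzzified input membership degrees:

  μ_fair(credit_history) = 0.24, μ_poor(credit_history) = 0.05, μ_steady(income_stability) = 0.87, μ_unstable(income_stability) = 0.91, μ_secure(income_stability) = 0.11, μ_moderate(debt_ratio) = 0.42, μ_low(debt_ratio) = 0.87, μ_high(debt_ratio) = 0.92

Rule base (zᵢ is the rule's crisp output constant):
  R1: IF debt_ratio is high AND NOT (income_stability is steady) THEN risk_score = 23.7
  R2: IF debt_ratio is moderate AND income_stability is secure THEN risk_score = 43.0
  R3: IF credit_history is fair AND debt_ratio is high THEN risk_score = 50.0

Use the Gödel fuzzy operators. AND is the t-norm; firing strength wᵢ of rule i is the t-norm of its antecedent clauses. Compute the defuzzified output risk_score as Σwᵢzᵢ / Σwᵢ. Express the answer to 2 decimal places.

41.27

R1 (z=23.7): high=0.92, ¬steady=1−0.87=0.13; AND[min(a, b)] → w = 0.13
R2 (z=43.0): moderate=0.42, secure=0.11; AND[min(a, b)] → w = 0.11
R3 (z=50.0): fair=0.24, high=0.92; AND[min(a, b)] → w = 0.24
Weighted average = (0.13·23.7 + 0.11·43.0 + 0.24·50.0) / (0.13 + 0.11 + 0.24)
  = 19.8110 / 0.4800 = 41.27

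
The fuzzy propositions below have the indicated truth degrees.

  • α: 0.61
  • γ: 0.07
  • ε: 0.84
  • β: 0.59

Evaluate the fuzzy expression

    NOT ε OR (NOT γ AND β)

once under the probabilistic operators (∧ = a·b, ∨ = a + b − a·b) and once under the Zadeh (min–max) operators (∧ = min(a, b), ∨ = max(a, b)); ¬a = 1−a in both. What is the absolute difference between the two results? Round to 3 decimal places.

Under probabilistic:
  NOT ε = 1 − 0.8400 = 0.1600
  NOT γ = 1 − 0.0700 = 0.9300
  NOT γ AND β = a·b on (0.9300, 0.5900) = 0.5487
  NOT ε OR (NOT γ AND β) = a + b − a·b on (0.1600, 0.5487) = 0.6209
  → value = 0.6209
Under Zadeh (min–max):
  NOT ε = 1 − 0.84 = 0.16
  NOT γ = 1 − 0.07 = 0.93
  NOT γ AND β = min(a, b) on (0.93, 0.59) = 0.59
  NOT ε OR (NOT γ AND β) = max(a, b) on (0.16, 0.59) = 0.59
  → value = 0.5900
|0.6209 − 0.5900| = 0.031

0.031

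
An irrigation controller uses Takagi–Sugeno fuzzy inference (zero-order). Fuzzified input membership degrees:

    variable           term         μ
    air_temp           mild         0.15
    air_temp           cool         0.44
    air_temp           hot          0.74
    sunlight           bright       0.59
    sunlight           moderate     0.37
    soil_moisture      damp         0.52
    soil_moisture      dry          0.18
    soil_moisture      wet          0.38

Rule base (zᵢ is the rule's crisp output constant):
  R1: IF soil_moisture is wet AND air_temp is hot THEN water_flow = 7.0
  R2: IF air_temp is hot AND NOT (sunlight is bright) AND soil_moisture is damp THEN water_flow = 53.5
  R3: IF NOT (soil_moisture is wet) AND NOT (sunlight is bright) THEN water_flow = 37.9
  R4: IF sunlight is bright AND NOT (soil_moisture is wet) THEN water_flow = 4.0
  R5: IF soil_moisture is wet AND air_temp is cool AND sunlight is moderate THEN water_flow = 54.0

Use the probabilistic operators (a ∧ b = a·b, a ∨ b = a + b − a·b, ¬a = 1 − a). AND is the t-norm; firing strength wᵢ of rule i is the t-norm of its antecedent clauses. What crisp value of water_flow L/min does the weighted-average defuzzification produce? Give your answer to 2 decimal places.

R1 (z=7.0): wet=0.38, hot=0.74; AND[a·b] → w = 0.2812
R2 (z=53.5): hot=0.74, ¬bright=1−0.59=0.41, damp=0.52; AND[a·b] → w = 0.1578
R3 (z=37.9): ¬wet=1−0.38=0.62, ¬bright=1−0.59=0.41; AND[a·b] → w = 0.2542
R4 (z=4.0): bright=0.59, ¬wet=1−0.38=0.62; AND[a·b] → w = 0.3658
R5 (z=54.0): wet=0.38, cool=0.44, moderate=0.37; AND[a·b] → w = 0.0619
Weighted average = (0.2812·7.0 + 0.1578·53.5 + 0.2542·37.9 + 0.3658·4.0 + 0.0619·54.0) / (0.2812 + 0.1578 + 0.2542 + 0.3658 + 0.0619)
  = 24.8470 / 1.1208 = 22.17

22.17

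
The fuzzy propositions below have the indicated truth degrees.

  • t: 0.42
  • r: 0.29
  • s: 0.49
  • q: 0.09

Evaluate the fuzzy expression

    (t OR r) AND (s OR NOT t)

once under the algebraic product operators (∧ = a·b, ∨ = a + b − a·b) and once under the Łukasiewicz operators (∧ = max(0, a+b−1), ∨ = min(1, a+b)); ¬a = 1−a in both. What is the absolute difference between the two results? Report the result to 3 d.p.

Under algebraic product:
  t OR r = a + b − a·b on (0.4200, 0.2900) = 0.5882
  NOT t = 1 − 0.4200 = 0.5800
  s OR NOT t = a + b − a·b on (0.4900, 0.5800) = 0.7858
  (t OR r) AND (s OR NOT t) = a·b on (0.5882, 0.7858) = 0.4622
  → value = 0.4622
Under Łukasiewicz:
  t OR r = min(1, a+b) on (0.42, 0.29) = 0.71
  NOT t = 1 − 0.42 = 0.58
  s OR NOT t = min(1, a+b) on (0.49, 0.58) = 1.00
  (t OR r) AND (s OR NOT t) = max(0, a+b−1) on (0.71, 1.00) = 0.71
  → value = 0.7100
|0.4622 − 0.7100| = 0.248

0.248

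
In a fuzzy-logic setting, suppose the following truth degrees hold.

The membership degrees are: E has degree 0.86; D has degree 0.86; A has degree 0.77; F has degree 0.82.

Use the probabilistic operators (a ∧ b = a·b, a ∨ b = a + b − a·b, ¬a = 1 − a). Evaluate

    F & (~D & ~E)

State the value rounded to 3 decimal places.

~D = 1 − 0.8600 = 0.1400
~E = 1 − 0.8600 = 0.1400
~D & ~E = a·b on (0.1400, 0.1400) = 0.0196
F & (~D & ~E) = a·b on (0.8200, 0.0196) = 0.0161

0.016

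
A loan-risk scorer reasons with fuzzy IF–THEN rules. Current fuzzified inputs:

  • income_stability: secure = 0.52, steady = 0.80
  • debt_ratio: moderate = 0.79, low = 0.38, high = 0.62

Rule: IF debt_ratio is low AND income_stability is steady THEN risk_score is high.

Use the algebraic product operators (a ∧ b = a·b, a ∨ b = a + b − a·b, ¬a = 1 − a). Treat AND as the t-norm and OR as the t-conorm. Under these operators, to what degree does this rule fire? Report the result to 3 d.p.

0.304

firing strength: low=0.38, steady=0.80; AND[a·b] → w = 0.3040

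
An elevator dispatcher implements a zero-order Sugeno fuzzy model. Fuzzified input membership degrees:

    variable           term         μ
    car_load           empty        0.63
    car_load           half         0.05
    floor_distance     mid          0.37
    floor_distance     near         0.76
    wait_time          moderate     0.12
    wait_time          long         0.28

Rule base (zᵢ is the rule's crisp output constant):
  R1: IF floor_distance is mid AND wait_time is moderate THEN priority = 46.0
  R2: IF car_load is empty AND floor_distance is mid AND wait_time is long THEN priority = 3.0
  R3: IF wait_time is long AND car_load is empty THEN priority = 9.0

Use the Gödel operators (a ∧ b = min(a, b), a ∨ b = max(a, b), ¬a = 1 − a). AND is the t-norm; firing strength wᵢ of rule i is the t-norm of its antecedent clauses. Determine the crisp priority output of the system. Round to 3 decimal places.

R1 (z=46.0): mid=0.37, moderate=0.12; AND[min(a, b)] → w = 0.12
R2 (z=3.0): empty=0.63, mid=0.37, long=0.28; AND[min(a, b)] → w = 0.28
R3 (z=9.0): long=0.28, empty=0.63; AND[min(a, b)] → w = 0.28
Weighted average = (0.12·46.0 + 0.28·3.0 + 0.28·9.0) / (0.12 + 0.28 + 0.28)
  = 8.8800 / 0.6800 = 13.059

13.059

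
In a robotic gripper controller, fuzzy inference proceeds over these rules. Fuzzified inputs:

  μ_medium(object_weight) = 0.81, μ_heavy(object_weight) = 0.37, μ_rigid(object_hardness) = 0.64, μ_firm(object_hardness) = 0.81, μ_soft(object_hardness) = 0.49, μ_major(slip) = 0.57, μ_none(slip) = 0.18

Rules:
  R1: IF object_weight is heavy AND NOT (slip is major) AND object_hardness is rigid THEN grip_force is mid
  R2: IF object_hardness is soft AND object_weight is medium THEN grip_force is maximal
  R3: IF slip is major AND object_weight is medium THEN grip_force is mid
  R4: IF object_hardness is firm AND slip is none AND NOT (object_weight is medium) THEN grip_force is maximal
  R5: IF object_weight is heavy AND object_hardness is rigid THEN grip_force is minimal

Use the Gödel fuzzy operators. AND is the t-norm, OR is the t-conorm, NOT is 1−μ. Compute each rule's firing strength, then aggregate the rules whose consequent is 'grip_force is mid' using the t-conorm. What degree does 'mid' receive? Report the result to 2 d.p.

R1: heavy=0.37, ¬major=1−0.57=0.43, rigid=0.64; AND[min(a, b)] → w = 0.37
R2: soft=0.49, medium=0.81; AND[min(a, b)] → w = 0.49
R3: major=0.57, medium=0.81; AND[min(a, b)] → w = 0.57
R4: firm=0.81, none=0.18, ¬medium=1−0.81=0.19; AND[min(a, b)] → w = 0.18
R5: heavy=0.37, rigid=0.64; AND[min(a, b)] → w = 0.37
Rules with consequent 'mid': {R1, R3} → strengths 0.37, 0.57
Aggregate via t-conorm [max(a, b)]: 0.57

0.57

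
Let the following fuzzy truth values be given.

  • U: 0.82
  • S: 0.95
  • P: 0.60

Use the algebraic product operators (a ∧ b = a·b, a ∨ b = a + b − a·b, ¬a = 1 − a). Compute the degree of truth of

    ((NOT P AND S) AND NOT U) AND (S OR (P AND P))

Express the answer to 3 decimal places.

0.066

NOT P = 1 − 0.6000 = 0.4000
NOT P AND S = a·b on (0.4000, 0.9500) = 0.3800
NOT U = 1 − 0.8200 = 0.1800
(NOT P AND S) AND NOT U = a·b on (0.3800, 0.1800) = 0.0684
P AND P = a·b on (0.6000, 0.6000) = 0.3600
S OR (P AND P) = a + b − a·b on (0.9500, 0.3600) = 0.9680
((NOT P AND S) AND NOT U) AND (S OR (P AND P)) = a·b on (0.0684, 0.9680) = 0.0662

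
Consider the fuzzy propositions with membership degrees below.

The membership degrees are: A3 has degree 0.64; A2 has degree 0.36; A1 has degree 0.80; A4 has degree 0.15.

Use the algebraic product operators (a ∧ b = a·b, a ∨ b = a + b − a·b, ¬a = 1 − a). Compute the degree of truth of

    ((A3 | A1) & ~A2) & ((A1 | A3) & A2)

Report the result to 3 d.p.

A3 | A1 = a + b − a·b on (0.6400, 0.8000) = 0.9280
~A2 = 1 − 0.3600 = 0.6400
(A3 | A1) & ~A2 = a·b on (0.9280, 0.6400) = 0.5939
A1 | A3 = a + b − a·b on (0.8000, 0.6400) = 0.9280
(A1 | A3) & A2 = a·b on (0.9280, 0.3600) = 0.3341
((A3 | A1) & ~A2) & ((A1 | A3) & A2) = a·b on (0.5939, 0.3341) = 0.1984

0.198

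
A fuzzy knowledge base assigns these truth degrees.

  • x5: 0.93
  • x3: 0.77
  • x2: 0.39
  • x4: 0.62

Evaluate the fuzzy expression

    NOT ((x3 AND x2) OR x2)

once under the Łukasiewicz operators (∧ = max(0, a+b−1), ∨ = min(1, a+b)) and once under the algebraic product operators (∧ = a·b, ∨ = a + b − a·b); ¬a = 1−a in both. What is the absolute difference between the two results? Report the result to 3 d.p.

0.023

Under Łukasiewicz:
  x3 AND x2 = max(0, a+b−1) on (0.77, 0.39) = 0.16
  (x3 AND x2) OR x2 = min(1, a+b) on (0.16, 0.39) = 0.55
  NOT ((x3 AND x2) OR x2) = 1 − 0.55 = 0.45
  → value = 0.4500
Under algebraic product:
  x3 AND x2 = a·b on (0.7700, 0.3900) = 0.3003
  (x3 AND x2) OR x2 = a + b − a·b on (0.3003, 0.3900) = 0.5732
  NOT ((x3 AND x2) OR x2) = 1 − 0.5732 = 0.4268
  → value = 0.4268
|0.4500 − 0.4268| = 0.023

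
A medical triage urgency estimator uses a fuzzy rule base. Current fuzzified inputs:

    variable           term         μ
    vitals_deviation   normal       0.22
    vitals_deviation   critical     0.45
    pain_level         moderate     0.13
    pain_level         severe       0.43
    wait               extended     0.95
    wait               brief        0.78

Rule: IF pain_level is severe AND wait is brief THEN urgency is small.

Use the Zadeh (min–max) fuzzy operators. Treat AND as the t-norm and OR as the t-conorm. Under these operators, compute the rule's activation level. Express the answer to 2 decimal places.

firing strength: severe=0.43, brief=0.78; AND[min(a, b)] → w = 0.43

0.43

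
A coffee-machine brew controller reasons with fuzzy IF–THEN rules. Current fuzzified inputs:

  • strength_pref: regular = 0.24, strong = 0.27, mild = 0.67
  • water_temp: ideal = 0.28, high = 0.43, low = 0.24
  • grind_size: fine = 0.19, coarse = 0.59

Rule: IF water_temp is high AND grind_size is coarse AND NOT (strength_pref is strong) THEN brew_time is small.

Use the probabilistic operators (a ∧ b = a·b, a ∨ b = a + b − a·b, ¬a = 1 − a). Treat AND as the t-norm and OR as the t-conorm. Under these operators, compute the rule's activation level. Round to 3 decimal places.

firing strength: high=0.43, coarse=0.59, ¬strong=1−0.27=0.73; AND[a·b] → w = 0.1852

0.185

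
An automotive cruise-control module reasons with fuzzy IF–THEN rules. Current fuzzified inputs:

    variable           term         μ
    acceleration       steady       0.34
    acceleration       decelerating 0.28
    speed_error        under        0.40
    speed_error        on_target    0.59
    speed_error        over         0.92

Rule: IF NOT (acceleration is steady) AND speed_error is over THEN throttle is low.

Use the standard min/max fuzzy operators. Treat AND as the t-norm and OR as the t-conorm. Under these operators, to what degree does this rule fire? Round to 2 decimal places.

0.66

firing strength: ¬steady=1−0.34=0.66, over=0.92; AND[min(a, b)] → w = 0.66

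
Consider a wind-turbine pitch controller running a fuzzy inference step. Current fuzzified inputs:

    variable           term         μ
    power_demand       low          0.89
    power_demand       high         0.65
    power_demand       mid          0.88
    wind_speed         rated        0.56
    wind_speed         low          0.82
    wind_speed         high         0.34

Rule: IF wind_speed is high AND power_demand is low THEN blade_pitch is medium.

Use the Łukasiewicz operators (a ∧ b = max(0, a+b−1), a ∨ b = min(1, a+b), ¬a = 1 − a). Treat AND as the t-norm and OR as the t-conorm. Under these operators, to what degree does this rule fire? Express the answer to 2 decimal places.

firing strength: high=0.34, low=0.89; AND[max(0, a+b−1)] → w = 0.23

0.23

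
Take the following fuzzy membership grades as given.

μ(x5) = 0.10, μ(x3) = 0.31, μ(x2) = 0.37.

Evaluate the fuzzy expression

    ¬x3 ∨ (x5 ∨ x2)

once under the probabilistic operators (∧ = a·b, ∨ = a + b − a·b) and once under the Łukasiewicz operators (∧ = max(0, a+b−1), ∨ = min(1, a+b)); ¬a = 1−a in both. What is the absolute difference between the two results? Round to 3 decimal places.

Under probabilistic:
  ¬x3 = 1 − 0.3100 = 0.6900
  x5 ∨ x2 = a + b − a·b on (0.1000, 0.3700) = 0.4330
  ¬x3 ∨ (x5 ∨ x2) = a + b − a·b on (0.6900, 0.4330) = 0.8242
  → value = 0.8242
Under Łukasiewicz:
  ¬x3 = 1 − 0.31 = 0.69
  x5 ∨ x2 = min(1, a+b) on (0.10, 0.37) = 0.47
  ¬x3 ∨ (x5 ∨ x2) = min(1, a+b) on (0.69, 0.47) = 1.00
  → value = 1.0000
|0.8242 − 1.0000| = 0.176

0.176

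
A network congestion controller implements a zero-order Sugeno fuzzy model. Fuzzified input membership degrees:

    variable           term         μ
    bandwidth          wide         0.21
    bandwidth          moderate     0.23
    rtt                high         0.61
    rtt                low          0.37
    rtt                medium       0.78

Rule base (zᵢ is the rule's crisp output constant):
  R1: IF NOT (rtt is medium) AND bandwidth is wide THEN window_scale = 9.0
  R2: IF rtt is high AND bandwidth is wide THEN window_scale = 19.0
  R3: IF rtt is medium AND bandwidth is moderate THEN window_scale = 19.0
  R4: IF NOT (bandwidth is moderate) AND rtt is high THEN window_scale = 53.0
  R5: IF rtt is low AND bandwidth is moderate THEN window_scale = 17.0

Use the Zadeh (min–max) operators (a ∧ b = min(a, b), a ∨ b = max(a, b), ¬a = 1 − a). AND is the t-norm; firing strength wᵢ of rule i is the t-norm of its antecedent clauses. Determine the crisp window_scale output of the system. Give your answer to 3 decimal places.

R1 (z=9.0): ¬medium=1−0.78=0.22, wide=0.21; AND[min(a, b)] → w = 0.21
R2 (z=19.0): high=0.61, wide=0.21; AND[min(a, b)] → w = 0.21
R3 (z=19.0): medium=0.78, moderate=0.23; AND[min(a, b)] → w = 0.23
R4 (z=53.0): ¬moderate=1−0.23=0.77, high=0.61; AND[min(a, b)] → w = 0.61
R5 (z=17.0): low=0.37, moderate=0.23; AND[min(a, b)] → w = 0.23
Weighted average = (0.21·9.0 + 0.21·19.0 + 0.23·19.0 + 0.61·53.0 + 0.23·17.0) / (0.21 + 0.21 + 0.23 + 0.61 + 0.23)
  = 46.4900 / 1.4900 = 31.201

31.201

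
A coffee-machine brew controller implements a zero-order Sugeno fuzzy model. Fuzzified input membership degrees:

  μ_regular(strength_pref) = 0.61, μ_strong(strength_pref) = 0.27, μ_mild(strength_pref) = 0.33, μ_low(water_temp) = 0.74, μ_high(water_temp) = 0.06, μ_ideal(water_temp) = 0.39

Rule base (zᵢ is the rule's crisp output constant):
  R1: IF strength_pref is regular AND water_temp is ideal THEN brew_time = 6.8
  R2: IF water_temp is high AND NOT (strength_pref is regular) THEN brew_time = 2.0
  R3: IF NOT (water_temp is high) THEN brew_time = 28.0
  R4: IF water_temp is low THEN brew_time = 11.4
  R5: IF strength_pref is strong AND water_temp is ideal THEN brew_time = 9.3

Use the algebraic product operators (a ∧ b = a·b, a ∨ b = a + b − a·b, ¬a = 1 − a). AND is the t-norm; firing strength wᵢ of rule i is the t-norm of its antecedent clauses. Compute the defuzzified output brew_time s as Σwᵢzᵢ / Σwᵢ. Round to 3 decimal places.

R1 (z=6.8): regular=0.61, ideal=0.39; AND[a·b] → w = 0.2379
R2 (z=2.0): high=0.06, ¬regular=1−0.61=0.39; AND[a·b] → w = 0.0234
R3 (z=28.0): ¬high=1−0.06=0.94 → w = 0.9400
R4 (z=11.4): low=0.74 → w = 0.7400
R5 (z=9.3): strong=0.27, ideal=0.39; AND[a·b] → w = 0.1053
Weighted average = (0.2379·6.8 + 0.0234·2.0 + 0.9400·28.0 + 0.7400·11.4 + 0.1053·9.3) / (0.2379 + 0.0234 + 0.9400 + 0.7400 + 0.1053)
  = 37.3998 / 2.0466 = 18.274

18.274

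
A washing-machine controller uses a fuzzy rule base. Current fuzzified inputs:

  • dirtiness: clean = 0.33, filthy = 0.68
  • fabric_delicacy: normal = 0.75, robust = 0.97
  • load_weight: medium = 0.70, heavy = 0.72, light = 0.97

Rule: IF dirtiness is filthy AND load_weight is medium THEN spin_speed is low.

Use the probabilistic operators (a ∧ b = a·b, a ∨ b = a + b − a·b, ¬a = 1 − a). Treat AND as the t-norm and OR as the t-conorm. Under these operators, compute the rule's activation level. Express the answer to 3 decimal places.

firing strength: filthy=0.68, medium=0.70; AND[a·b] → w = 0.4760

0.476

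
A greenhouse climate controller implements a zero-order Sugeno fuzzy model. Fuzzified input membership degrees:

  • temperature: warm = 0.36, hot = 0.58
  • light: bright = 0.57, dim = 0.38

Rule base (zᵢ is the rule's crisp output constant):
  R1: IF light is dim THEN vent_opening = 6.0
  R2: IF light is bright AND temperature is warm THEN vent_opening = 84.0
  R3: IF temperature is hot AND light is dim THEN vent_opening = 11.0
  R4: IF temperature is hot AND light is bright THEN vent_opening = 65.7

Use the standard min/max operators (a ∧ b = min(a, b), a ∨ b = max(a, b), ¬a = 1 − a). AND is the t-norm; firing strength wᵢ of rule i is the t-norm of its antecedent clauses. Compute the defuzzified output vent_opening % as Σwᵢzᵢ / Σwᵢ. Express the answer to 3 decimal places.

43.875

R1 (z=6.0): dim=0.38 → w = 0.38
R2 (z=84.0): bright=0.57, warm=0.36; AND[min(a, b)] → w = 0.36
R3 (z=11.0): hot=0.58, dim=0.38; AND[min(a, b)] → w = 0.38
R4 (z=65.7): hot=0.58, bright=0.57; AND[min(a, b)] → w = 0.57
Weighted average = (0.38·6.0 + 0.36·84.0 + 0.38·11.0 + 0.57·65.7) / (0.38 + 0.36 + 0.38 + 0.57)
  = 74.1490 / 1.6900 = 43.875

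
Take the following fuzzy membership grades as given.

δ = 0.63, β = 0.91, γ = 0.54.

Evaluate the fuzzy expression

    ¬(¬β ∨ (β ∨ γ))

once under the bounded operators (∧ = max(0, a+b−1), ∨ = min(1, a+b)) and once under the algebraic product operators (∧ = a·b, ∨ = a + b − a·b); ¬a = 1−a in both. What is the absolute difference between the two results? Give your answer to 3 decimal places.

Under bounded:
  ¬β = 1 − 0.91 = 0.09
  β ∨ γ = min(1, a+b) on (0.91, 0.54) = 1.00
  ¬β ∨ (β ∨ γ) = min(1, a+b) on (0.09, 1.00) = 1.00
  ¬(¬β ∨ (β ∨ γ)) = 1 − 1.00 = 0.00
  → value = 0.0000
Under algebraic product:
  ¬β = 1 − 0.9100 = 0.0900
  β ∨ γ = a + b − a·b on (0.9100, 0.5400) = 0.9586
  ¬β ∨ (β ∨ γ) = a + b − a·b on (0.0900, 0.9586) = 0.9623
  ¬(¬β ∨ (β ∨ γ)) = 1 − 0.9623 = 0.0377
  → value = 0.0377
|0.0000 − 0.0377| = 0.038

0.038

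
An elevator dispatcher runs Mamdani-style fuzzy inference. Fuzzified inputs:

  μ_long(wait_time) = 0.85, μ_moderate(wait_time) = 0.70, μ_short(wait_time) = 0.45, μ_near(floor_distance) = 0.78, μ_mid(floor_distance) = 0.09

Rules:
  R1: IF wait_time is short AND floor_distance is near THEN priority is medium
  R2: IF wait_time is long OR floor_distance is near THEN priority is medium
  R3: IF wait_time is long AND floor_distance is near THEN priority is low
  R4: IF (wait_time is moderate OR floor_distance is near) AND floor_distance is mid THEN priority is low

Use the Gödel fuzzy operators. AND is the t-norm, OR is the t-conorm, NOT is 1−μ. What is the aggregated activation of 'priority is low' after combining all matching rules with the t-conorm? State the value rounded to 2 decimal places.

0.78

R1: short=0.45, near=0.78; AND[min(a, b)] → w = 0.45
R2: long=0.85, near=0.78; OR[max(a, b)] → w = 0.85
R3: long=0.85, near=0.78; AND[min(a, b)] → w = 0.78
R4: (moderate=0.70 OR near=0.78) = 0.78; AND[min(a, b)] with mid=0.09 → w = 0.09
Rules with consequent 'low': {R3, R4} → strengths 0.78, 0.09
Aggregate via t-conorm [max(a, b)]: 0.78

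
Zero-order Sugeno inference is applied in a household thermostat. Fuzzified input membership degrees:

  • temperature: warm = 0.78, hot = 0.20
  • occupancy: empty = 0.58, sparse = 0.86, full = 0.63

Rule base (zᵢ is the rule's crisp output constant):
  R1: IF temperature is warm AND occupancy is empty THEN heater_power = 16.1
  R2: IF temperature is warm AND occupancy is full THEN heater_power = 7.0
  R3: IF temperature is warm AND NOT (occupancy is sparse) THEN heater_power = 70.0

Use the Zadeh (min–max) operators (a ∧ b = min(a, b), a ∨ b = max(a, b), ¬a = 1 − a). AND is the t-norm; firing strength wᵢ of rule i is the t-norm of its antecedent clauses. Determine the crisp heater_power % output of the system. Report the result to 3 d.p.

17.443

R1 (z=16.1): warm=0.78, empty=0.58; AND[min(a, b)] → w = 0.58
R2 (z=7.0): warm=0.78, full=0.63; AND[min(a, b)] → w = 0.63
R3 (z=70.0): warm=0.78, ¬sparse=1−0.86=0.14; AND[min(a, b)] → w = 0.14
Weighted average = (0.58·16.1 + 0.63·7.0 + 0.14·70.0) / (0.58 + 0.63 + 0.14)
  = 23.5480 / 1.3500 = 17.443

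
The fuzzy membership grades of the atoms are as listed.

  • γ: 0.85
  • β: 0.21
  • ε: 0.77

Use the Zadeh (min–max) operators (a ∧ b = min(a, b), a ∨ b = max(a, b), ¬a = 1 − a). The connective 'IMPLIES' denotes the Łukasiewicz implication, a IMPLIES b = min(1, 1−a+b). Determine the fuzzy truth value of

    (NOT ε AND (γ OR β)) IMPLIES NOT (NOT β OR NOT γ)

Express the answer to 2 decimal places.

NOT ε = 1 − 0.77 = 0.23
γ OR β = max(a, b) on (0.85, 0.21) = 0.85
NOT ε AND (γ OR β) = min(a, b) on (0.23, 0.85) = 0.23
NOT β = 1 − 0.21 = 0.79
NOT γ = 1 − 0.85 = 0.15
NOT β OR NOT γ = max(a, b) on (0.79, 0.15) = 0.79
NOT (NOT β OR NOT γ) = 1 − 0.79 = 0.21
(NOT ε AND (γ OR β)) IMPLIES NOT (NOT β OR NOT γ)  [Łukasiewicz: min(1, 1−a+b)] with a=0.23, b=0.21 → 0.98

0.98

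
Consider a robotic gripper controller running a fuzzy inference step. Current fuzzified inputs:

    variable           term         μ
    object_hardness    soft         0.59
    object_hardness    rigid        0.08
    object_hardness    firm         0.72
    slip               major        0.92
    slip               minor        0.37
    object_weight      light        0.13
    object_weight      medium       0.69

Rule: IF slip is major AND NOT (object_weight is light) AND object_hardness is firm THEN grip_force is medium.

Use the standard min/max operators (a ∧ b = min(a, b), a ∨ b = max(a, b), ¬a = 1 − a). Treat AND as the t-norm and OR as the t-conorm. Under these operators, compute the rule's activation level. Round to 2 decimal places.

firing strength: major=0.92, ¬light=1−0.13=0.87, firm=0.72; AND[min(a, b)] → w = 0.72

0.72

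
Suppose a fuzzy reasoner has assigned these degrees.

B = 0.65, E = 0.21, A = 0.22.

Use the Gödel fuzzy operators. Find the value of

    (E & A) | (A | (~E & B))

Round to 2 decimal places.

0.65

E & A = min(a, b) on (0.21, 0.22) = 0.21
~E = 1 − 0.21 = 0.79
~E & B = min(a, b) on (0.79, 0.65) = 0.65
A | (~E & B) = max(a, b) on (0.22, 0.65) = 0.65
(E & A) | (A | (~E & B)) = max(a, b) on (0.21, 0.65) = 0.65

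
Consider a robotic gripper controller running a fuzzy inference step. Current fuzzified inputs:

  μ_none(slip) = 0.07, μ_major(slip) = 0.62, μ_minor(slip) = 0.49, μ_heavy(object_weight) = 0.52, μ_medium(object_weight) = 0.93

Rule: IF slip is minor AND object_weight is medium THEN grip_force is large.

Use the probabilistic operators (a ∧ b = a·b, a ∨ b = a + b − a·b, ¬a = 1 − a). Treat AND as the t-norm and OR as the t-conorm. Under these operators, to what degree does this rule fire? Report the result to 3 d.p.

0.456

firing strength: minor=0.49, medium=0.93; AND[a·b] → w = 0.4557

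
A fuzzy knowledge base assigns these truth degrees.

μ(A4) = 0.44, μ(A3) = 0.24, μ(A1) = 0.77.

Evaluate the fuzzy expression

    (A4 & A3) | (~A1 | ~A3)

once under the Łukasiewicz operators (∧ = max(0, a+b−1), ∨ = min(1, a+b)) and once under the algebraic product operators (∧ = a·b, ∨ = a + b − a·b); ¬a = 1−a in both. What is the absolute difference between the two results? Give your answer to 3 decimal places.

0.155

Under Łukasiewicz:
  A4 & A3 = max(0, a+b−1) on (0.44, 0.24) = 0.00
  ~A1 = 1 − 0.77 = 0.23
  ~A3 = 1 − 0.24 = 0.76
  ~A1 | ~A3 = min(1, a+b) on (0.23, 0.76) = 0.99
  (A4 & A3) | (~A1 | ~A3) = min(1, a+b) on (0.00, 0.99) = 0.99
  → value = 0.9900
Under algebraic product:
  A4 & A3 = a·b on (0.4400, 0.2400) = 0.1056
  ~A1 = 1 − 0.7700 = 0.2300
  ~A3 = 1 − 0.2400 = 0.7600
  ~A1 | ~A3 = a + b − a·b on (0.2300, 0.7600) = 0.8152
  (A4 & A3) | (~A1 | ~A3) = a + b − a·b on (0.1056, 0.8152) = 0.8347
  → value = 0.8347
|0.9900 − 0.8347| = 0.155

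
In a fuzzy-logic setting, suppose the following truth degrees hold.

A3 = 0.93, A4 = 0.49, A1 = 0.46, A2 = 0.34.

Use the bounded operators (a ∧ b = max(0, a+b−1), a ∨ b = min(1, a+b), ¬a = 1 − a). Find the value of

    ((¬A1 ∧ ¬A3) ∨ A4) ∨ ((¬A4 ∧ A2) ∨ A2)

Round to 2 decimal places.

0.83

¬A1 = 1 − 0.46 = 0.54
¬A3 = 1 − 0.93 = 0.07
¬A1 ∧ ¬A3 = max(0, a+b−1) on (0.54, 0.07) = 0.00
(¬A1 ∧ ¬A3) ∨ A4 = min(1, a+b) on (0.00, 0.49) = 0.49
¬A4 = 1 − 0.49 = 0.51
¬A4 ∧ A2 = max(0, a+b−1) on (0.51, 0.34) = 0.00
(¬A4 ∧ A2) ∨ A2 = min(1, a+b) on (0.00, 0.34) = 0.34
((¬A1 ∧ ¬A3) ∨ A4) ∨ ((¬A4 ∧ A2) ∨ A2) = min(1, a+b) on (0.49, 0.34) = 0.83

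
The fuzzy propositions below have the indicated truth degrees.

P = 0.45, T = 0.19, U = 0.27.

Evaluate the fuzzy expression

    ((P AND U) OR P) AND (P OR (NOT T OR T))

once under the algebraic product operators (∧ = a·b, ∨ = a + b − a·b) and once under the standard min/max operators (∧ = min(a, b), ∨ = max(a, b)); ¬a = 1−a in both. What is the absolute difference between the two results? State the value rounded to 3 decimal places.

0.023

Under algebraic product:
  P AND U = a·b on (0.4500, 0.2700) = 0.1215
  (P AND U) OR P = a + b − a·b on (0.1215, 0.4500) = 0.5168
  NOT T = 1 − 0.1900 = 0.8100
  NOT T OR T = a + b − a·b on (0.8100, 0.1900) = 0.8461
  P OR (NOT T OR T) = a + b − a·b on (0.4500, 0.8461) = 0.9154
  ((P AND U) OR P) AND (P OR (NOT T OR T)) = a·b on (0.5168, 0.9154) = 0.4731
  → value = 0.4731
Under standard min/max:
  P AND U = min(a, b) on (0.45, 0.27) = 0.27
  (P AND U) OR P = max(a, b) on (0.27, 0.45) = 0.45
  NOT T = 1 − 0.19 = 0.81
  NOT T OR T = max(a, b) on (0.81, 0.19) = 0.81
  P OR (NOT T OR T) = max(a, b) on (0.45, 0.81) = 0.81
  ((P AND U) OR P) AND (P OR (NOT T OR T)) = min(a, b) on (0.45, 0.81) = 0.45
  → value = 0.4500
|0.4731 − 0.4500| = 0.023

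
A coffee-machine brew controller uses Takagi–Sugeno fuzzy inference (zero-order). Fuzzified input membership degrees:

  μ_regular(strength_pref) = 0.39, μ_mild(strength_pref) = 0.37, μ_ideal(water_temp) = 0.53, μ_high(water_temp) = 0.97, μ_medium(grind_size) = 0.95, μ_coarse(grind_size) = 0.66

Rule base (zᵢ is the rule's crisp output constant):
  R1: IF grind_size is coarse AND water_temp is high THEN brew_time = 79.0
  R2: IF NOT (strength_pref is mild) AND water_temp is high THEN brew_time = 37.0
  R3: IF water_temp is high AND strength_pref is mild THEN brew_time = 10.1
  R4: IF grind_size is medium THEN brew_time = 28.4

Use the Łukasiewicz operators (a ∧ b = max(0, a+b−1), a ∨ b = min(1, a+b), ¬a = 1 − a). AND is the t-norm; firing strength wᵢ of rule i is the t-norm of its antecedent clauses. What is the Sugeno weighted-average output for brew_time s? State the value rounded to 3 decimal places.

40.629

R1 (z=79.0): coarse=0.66, high=0.97; AND[max(0, a+b−1)] → w = 0.63
R2 (z=37.0): ¬mild=1−0.37=0.63, high=0.97; AND[max(0, a+b−1)] → w = 0.60
R3 (z=10.1): high=0.97, mild=0.37; AND[max(0, a+b−1)] → w = 0.34
R4 (z=28.4): medium=0.95 → w = 0.95
Weighted average = (0.63·79.0 + 0.60·37.0 + 0.34·10.1 + 0.95·28.4) / (0.63 + 0.60 + 0.34 + 0.95)
  = 102.3840 / 2.5200 = 40.629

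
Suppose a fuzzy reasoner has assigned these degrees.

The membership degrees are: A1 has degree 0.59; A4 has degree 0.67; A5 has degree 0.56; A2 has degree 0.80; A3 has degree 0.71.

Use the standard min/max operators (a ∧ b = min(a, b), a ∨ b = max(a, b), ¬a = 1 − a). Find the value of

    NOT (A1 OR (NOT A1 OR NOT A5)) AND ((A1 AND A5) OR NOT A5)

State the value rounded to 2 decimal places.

NOT A1 = 1 − 0.59 = 0.41
NOT A5 = 1 − 0.56 = 0.44
NOT A1 OR NOT A5 = max(a, b) on (0.41, 0.44) = 0.44
A1 OR (NOT A1 OR NOT A5) = max(a, b) on (0.59, 0.44) = 0.59
NOT (A1 OR (NOT A1 OR NOT A5)) = 1 − 0.59 = 0.41
A1 AND A5 = min(a, b) on (0.59, 0.56) = 0.56
NOT A5 = 1 − 0.56 = 0.44
(A1 AND A5) OR NOT A5 = max(a, b) on (0.56, 0.44) = 0.56
NOT (A1 OR (NOT A1 OR NOT A5)) AND ((A1 AND A5) OR NOT A5) = min(a, b) on (0.41, 0.56) = 0.41

0.41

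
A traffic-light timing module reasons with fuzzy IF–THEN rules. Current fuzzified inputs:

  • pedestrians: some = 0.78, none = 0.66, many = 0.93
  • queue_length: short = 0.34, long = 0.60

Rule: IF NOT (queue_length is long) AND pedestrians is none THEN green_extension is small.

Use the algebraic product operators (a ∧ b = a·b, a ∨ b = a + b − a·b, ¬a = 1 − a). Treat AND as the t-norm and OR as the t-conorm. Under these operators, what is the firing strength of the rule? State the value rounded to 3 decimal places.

0.264

firing strength: ¬long=1−0.60=0.40, none=0.66; AND[a·b] → w = 0.2640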